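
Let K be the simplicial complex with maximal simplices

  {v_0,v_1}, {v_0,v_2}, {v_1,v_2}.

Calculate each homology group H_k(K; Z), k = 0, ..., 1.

Take the total order v_0 < v_1 < v_2 on the vertex set. Then K (dimension 1) consists of the simplices:

  0-simplices (3): [v_0], [v_1], [v_2]
  1-simplices (3): [v_0,v_1], [v_0,v_2], [v_1,v_2]

Hence C_0 ≅ Z^3, C_1 ≅ Z^3.

The boundary map ∂_1: C_1 → C_0 maps an edge to its endpoints' difference, ∂[p,q] = q − p.
The resulting 3×3 matrix has rank 2, and its Smith normal form has invariant factors (1,1).

Computing H_k = (kernel of ∂_k) / (image of ∂_{k+1}):

  H_0: rank C_0 − rank ∂_1 = 3 − 2 = 1, and the invariant factors of ∂_1 are all 1, so H_0 = Z.
  H_1: rank ker ∂_1 − rank ∂_2 = (3 − 2) − 0 = 1, and there is no ∂_2, so H_1 = Z.

As a check, the Euler characteristic is 3 − 3 = 0, which agrees with 1 − 1 = 0.
(K is a triangulation of the circle S^1.)

H_0 = Z,  H_1 = Z.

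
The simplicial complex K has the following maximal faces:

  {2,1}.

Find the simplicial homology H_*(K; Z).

K has 2 vertices, 1 edge.
rank ∂_0 = 0, rank ∂_1 = 1 ⇒ b_0 = 2 − 0 − 1 = 1; all invariant factors of ∂_1 are 1 so no torsion. So H_0 = Z.
rank ∂_1 = 1, rank ∂_2 = 0 ⇒ b_1 = 1 − 1 − 0 = 0. So H_1 = 0.

H_0 ≅ Z,  H_1 = 0.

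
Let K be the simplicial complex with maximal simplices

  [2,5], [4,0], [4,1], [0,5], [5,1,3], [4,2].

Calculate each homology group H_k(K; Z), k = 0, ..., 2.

H_0 = Z,  H_1 = Z^2,  H_2 = 0.

We work with the vertex ordering 0 < 1 < 2 < 3 < 4 < 5. The simplices of K, each written with vertices in increasing order, are:

  0-simplices (6): [0], [1], [2], [3], [4], [5]
  1-simplices (8): [0,4], [0,5], [1,3], [1,4], [1,5], [2,4], [2,5], [3,5]
  2-simplices (1): [1,3,5]

giving chain groups C_0 ≅ Z^6, C_1 ≅ Z^8, C_2 ≅ Z^1.

Boundary ∂_1: C_1 → C_0 maps an edge to its endpoints' difference, ∂[p,q] = q − p.
As a 6×8 matrix over Z this has rank 5, with invariant factors (1,1,1,1,1).

The boundary map ∂_2: C_2 → C_1 acts by ∂[p,q,r] = [q,r] − [p,r] + [p,q]. For instance
  ∂[1,3,5] = [3,5] − [1,5] + [1,3].
As a 8×1 matrix over Z this has rank 1, with invariant factors (1).

From H_k ≅ ker(∂_k) / im(∂_{k+1}) we obtain:

  H_0: rank C_0 − rank ∂_1 = 6 − 5 = 1, and the invariant factors of ∂_1 are all 1, so H_0 ≅ Z.
  H_1: rank ker ∂_1 − rank ∂_2 = (8 − 5) − 1 = 2, and the invariant factors of ∂_2 are all 1, so H_1 ≅ Z^2.
  H_2: rank ker ∂_2 − rank ∂_3 = (1 − 1) − 0 = 0, and there is no ∂_3, so H_2 ≅ 0.

As a check, the Euler characteristic is 6 − 8 + 1 = -1, which agrees with 1 − 2 + 0 = -1.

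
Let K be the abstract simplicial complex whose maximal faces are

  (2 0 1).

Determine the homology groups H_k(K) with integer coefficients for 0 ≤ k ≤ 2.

K has 3 vertices, 3 edges, 1 triangle.
rank ∂_0 = 0, rank ∂_1 = 2 ⇒ b_0 = 3 − 0 − 2 = 1; all invariant factors of ∂_1 are 1 so no torsion. So H_0 = Z.
rank ∂_1 = 2, rank ∂_2 = 1 ⇒ b_1 = 3 − 2 − 1 = 0; all invariant factors of ∂_2 are 1 so no torsion. So H_1 = 0.
rank ∂_2 = 1, rank ∂_3 = 0 ⇒ b_2 = 1 − 1 − 0 = 0. So H_2 = 0.

H_0 = Z,  H_1 = 0,  H_2 = 0.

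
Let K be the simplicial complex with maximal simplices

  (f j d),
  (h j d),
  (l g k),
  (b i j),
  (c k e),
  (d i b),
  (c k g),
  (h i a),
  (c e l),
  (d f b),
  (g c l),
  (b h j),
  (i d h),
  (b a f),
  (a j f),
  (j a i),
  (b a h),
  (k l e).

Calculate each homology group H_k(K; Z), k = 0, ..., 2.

H_0 ≅ Z^2,  H_1 ≅ Z/2,  H_2 ≅ Z.

Fix the vertex order a < b < c < d < e < f < g < h < i < j < k < l and write every simplex with vertices in increasing order. Then dim K = 2 and the simplices of K are:

  0-simplices (12): a, b, c, d, e, f, g, h, i, j, k, l
  1-simplices (27): ab, af, ah, ai, aj, bd, bf, bh, bi, bj, ce, cg, ck, cl, df, dh, di, dj, ek, el, fj, gk, gl, hi, hj, ij, kl
  2-simplices (18): abf, abh, afj, ahi, aij, bdf, bdi, bhj, bij, cek, cel, cgk, cgl, dfj, dhi, dhj, ekl, gkl

so the chain groups are C_0 ≅ Z^12, C_1 ≅ Z^27, C_2 ≅ Z^18.

Boundary ∂_1: C_1 → C_0 maps an edge to its endpoints' difference, ∂[p,q] = q − p.
This gives a 12×27 integer matrix of rank 10; reducing to Smith normal form yields diagonal entries (1,1,1,1,1,1,1,1,1,1).

The boundary map ∂_2: C_2 → C_1 sends each 2-simplex [p,q,r] to [q,r] − [p,r] + [p,q]. For instance
  ∂bhj = hj − bj + bh,
  ∂bdf = df − bf + bd.
The 27×18 boundary matrix has rank 17 and Smith normal form diag(1,1,1,1,1,1,1,1,1,1,1,1,1,1,1,1,2).

Computing H_k = (kernel of ∂_k) / (image of ∂_{k+1}):

  H_0: rank C_0 − rank ∂_1 = 12 − 10 = 2, and the invariant factors of ∂_1 are all 1, so H_0 = Z^2.
  H_1: rank ker ∂_1 − rank ∂_2 = (27 − 10) − 17 = 0, and ∂_2 has invariant factor 2 > 1, so H_1 = Z/2.
  H_2: rank ker ∂_2 − rank ∂_3 = (18 − 17) − 0 = 1, and there is no ∂_3, so H_2 = Z.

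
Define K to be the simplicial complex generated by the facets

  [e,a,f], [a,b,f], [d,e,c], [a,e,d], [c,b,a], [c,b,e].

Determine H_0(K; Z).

H_0 ≅ Z.

Order the vertices as a < b < c < d < e < f. Listing each simplex with vertices in this order, K has dimension 2 with simplices:

  0-simplices (6): a, b, c, d, e, f
  1-simplices (12): ab, ac, ad, ae, af, bc, be, bf, cd, ce, de, ef
  2-simplices (6): abc, abf, ade, aef, bce, cde

giving chain groups C_0 ≅ Z^6, C_1 ≅ Z^12, C_2 ≅ Z^6.

∂_1: C_1 → C_0 maps an edge to its endpoints' difference, ∂[p,q] = q − p. For instance
  ∂ae = e − a.
The 6×12 boundary matrix has rank 5 and Smith normal form diag(1,1,1,1,1).

The boundary map ∂_2: C_2 → C_1 sends each 2-simplex [p,q,r] to [q,r] − [p,r] + [p,q]. For instance
  ∂ade = de − ae + ad,
  ∂abf = bf − af + ab.
This gives a 12×6 integer matrix of rank 6; reducing to Smith normal form yields diagonal entries (1,1,1,1,1,1).

Reading off H_k = ker ∂_k / im ∂_{k+1}:

  H_0: rank C_0 − rank ∂_1 = 6 − 5 = 1, and the invariant factors of ∂_1 are all 1, so H_0 ≅ Z.

(K is a triangulation of the cylinder S^1 x I.)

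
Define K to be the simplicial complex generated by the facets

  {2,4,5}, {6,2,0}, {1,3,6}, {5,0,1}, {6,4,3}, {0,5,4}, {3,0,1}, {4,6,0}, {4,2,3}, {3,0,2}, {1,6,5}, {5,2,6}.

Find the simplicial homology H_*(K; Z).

H_0 ≅ Z,  H_1 ≅ Z/2,  H_2 = 0.

We work with the vertex ordering 0 < 1 < 2 < 3 < 4 < 5 < 6. The simplices of K, each written with vertices in increasing order, are:

  0-simplices (7): [0], [1], [2], [3], [4], [5], [6]
  1-simplices (18): [0,1], [0,2], [0,3], [0,4], [0,5], [0,6], [1,3], [1,5], [1,6], [2,3], [2,4], [2,5], [2,6], [3,4], [3,6], [4,5], [4,6], [5,6]
  2-simplices (12): [0,1,3], [0,1,5], [0,2,3], [0,2,6], [0,4,5], [0,4,6], [1,3,6], [1,5,6], [2,3,4], [2,4,5], [2,5,6], [3,4,6]

so the chain groups are C_0 ≅ Z^7, C_1 ≅ Z^18, C_2 ≅ Z^12.

The boundary map ∂_1: C_1 → C_0 is given by ∂[p,q] = [q] − [p]. For instance
  ∂[0,6] = [6] − [0].
The 7×18 boundary matrix has rank 6 and Smith normal form diag(1,1,1,1,1,1).

∂_2: C_2 → C_1 sends each 2-simplex [p,q,r] to [q,r] − [p,r] + [p,q]. For instance
  ∂[0,1,3] = [1,3] − [0,3] + [0,1],
  ∂[0,4,5] = [4,5] − [0,5] + [0,4].
The 18×12 boundary matrix has rank 12 and Smith normal form diag(1,1,1,1,1,1,1,1,1,1,1,2).

From H_k ≅ ker(∂_k) / im(∂_{k+1}) we obtain:

  H_0: rank C_0 − rank ∂_1 = 7 − 6 = 1, and the invariant factors of ∂_1 are all 1, so H_0 = Z.
  H_1: rank ker ∂_1 − rank ∂_2 = (18 − 6) − 12 = 0, and ∂_2 has invariant factor 2 > 1, so H_1 = Z/2.
  H_2: rank ker ∂_2 − rank ∂_3 = (12 − 12) − 0 = 0, and there is no ∂_3, so H_2 = 0.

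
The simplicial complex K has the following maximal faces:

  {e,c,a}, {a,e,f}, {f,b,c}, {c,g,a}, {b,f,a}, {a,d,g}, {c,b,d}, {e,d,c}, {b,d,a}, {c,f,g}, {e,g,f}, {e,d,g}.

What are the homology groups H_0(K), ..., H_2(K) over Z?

Order the vertices as a < b < c < d < e < f < g. Listing each simplex with vertices in this order, K has dimension 2 with simplices:

  0-simplices (7): a, b, c, d, e, f, g
  1-simplices (18): ab, ac, ad, ae, af, ag, bc, bd, bf, cd, ce, cf, cg, de, dg, ef, eg, fg
  2-simplices (12): abd, abf, ace, acg, adg, aef, bcd, bcf, cde, cfg, deg, efg

Hence C_0 ≅ Z^7, C_1 ≅ Z^18, C_2 ≅ Z^12.

Boundary ∂_1: C_1 → C_0 sends each edge [p,q] (with p < q) to q − p.
The resulting 7×18 matrix has rank 6, and its Smith normal form has invariant factors (1,1,1,1,1,1).

The boundary map ∂_2: C_2 → C_1 sends each 2-simplex [p,q,r] to [q,r] − [p,r] + [p,q]. For instance
  ∂aef = ef − af + ae,
  ∂bcf = cf − bf + bc.
This gives a 18×12 integer matrix of rank 12; reducing to Smith normal form yields diagonal entries (1,1,1,1,1,1,1,1,1,1,1,2).

Now H_k = ker ∂_k / im ∂_{k+1}, so:

  H_0: rank C_0 − rank ∂_1 = 7 − 6 = 1, and the invariant factors of ∂_1 are all 1, so H_0 ≅ Z.
  H_1: rank ker ∂_1 − rank ∂_2 = (18 − 6) − 12 = 0, and ∂_2 has invariant factor 2 > 1, so H_1 ≅ Z/2Z.
  H_2: rank ker ∂_2 − rank ∂_3 = (12 − 12) − 0 = 0, and there is no ∂_3, so H_2 ≅ 0.

H_0 ≅ Z,  H_1 ≅ Z/2Z,  H_2 = 0.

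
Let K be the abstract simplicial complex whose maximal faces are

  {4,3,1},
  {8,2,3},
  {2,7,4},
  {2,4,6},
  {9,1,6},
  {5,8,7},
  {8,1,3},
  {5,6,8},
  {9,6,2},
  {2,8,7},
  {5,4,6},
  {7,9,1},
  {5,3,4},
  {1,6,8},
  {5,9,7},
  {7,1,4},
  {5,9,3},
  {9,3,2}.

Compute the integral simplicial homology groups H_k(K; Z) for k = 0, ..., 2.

Order the vertices as 1 < 2 < 3 < 4 < 5 < 6 < 7 < 8 < 9. Listing each simplex with vertices in this order, K has dimension 2 with simplices:

  0-simplices (9): [1], [2], [3], [4], [5], [6], [7], [8], [9]
  1-simplices (27): (27 of them)
  2-simplices (18): [1,3,4], [1,3,8], [1,4,7], [1,6,8], [1,6,9], [1,7,9], [2,3,8], [2,3,9], [2,4,6], [2,4,7], [2,6,9], [2,7,8], [3,4,5], [3,5,9], [4,5,6], [5,6,8], [5,7,8], [5,7,9]

Hence C_0 ≅ Z^9, C_1 ≅ Z^27, C_2 ≅ Z^18.

Boundary ∂_1: C_1 → C_0 sends each edge [p,q] (with p < q) to q − p.
The 9×27 boundary matrix has rank 8 and Smith normal form diag(1,1,1,1,1,1,1,1).

The boundary map ∂_2: C_2 → C_1 maps a triangle to the signed sum of its edges. For instance
  ∂[5,6,8] = [6,8] − [5,8] + [5,6],
  ∂[2,3,9] = [3,9] − [2,9] + [2,3].
As a 27×18 matrix over Z this has rank 17, with invariant factors (1,1,1,1,1,1,1,1,1,1,1,1,1,1,1,1,1).

Computing H_k = (kernel of ∂_k) / (image of ∂_{k+1}):

  H_0: rank C_0 − rank ∂_1 = 9 − 8 = 1, and the invariant factors of ∂_1 are all 1, so H_0 = Z.
  H_1: rank ker ∂_1 − rank ∂_2 = (27 − 8) − 17 = 2, and the invariant factors of ∂_2 are all 1, so H_1 = Z^2.
  H_2: rank ker ∂_2 − rank ∂_3 = (18 − 17) − 0 = 1, and there is no ∂_3, so H_2 = Z.

H_0 ≅ Z,  H_1 ≅ Z^2,  H_2 ≅ Z.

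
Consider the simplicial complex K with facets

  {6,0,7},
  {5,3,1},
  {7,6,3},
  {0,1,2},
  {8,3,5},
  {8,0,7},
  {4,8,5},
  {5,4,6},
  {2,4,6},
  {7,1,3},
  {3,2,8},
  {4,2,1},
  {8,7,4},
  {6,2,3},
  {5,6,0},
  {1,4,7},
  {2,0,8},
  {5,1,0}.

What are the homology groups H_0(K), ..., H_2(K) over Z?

Take the total order 0 < 1 < 2 < 3 < 4 < 5 < 6 < 7 < 8 on the vertex set. Then K (dimension 2) consists of the simplices:

  0-simplices (9): [0], [1], [2], [3], [4], [5], [6], [7], [8]
  1-simplices (27): (27 of them)
  2-simplices (18): [0,1,2], [0,1,5], [0,2,8], [0,5,6], [0,6,7], [0,7,8], [1,2,4], [1,3,5], [1,3,7], [1,4,7], [2,3,6], [2,3,8], [2,4,6], [3,5,8], [3,6,7], [4,5,6], [4,5,8], [4,7,8]

giving chain groups C_0 ≅ Z^9, C_1 ≅ Z^27, C_2 ≅ Z^18.

Boundary ∂_1: C_1 → C_0 sends each edge [p,q] (with p < q) to q − p. For instance
  ∂[6,7] = [7] − [6].
The 9×27 boundary matrix has rank 8 and Smith normal form diag(1,1,1,1,1,1,1,1).

∂_2: C_2 → C_1 acts by ∂[p,q,r] = [q,r] − [p,r] + [p,q]. For instance
  ∂[0,5,6] = [5,6] − [0,6] + [0,5],
  ∂[4,5,6] = [5,6] − [4,6] + [4,5].
This gives a 27×18 integer matrix of rank 17; reducing to Smith normal form yields diagonal entries (1,1,1,1,1,1,1,1,1,1,1,1,1,1,1,1,1).

From H_k ≅ ker(∂_k) / im(∂_{k+1}) we obtain:

  H_0: rank C_0 − rank ∂_1 = 9 − 8 = 1, and the invariant factors of ∂_1 are all 1, so H_0 = Z.
  H_1: rank ker ∂_1 − rank ∂_2 = (27 − 8) − 17 = 2, and the invariant factors of ∂_2 are all 1, so H_1 = Z^2.
  H_2: rank ker ∂_2 − rank ∂_3 = (18 − 17) − 0 = 1, and there is no ∂_3, so H_2 = Z.

H_0 = Z,  H_1 = Z^2,  H_2 = Z.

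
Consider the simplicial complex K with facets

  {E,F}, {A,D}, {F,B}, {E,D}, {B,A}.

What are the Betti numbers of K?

b_0 = 1, b_1 = 1.

Take the total order A < B < D < E < F on the vertex set. Then K (dimension 1) consists of the simplices:

  0-simplices (5): A, B, D, E, F
  1-simplices (5): AB, AD, BF, DE, EF

Hence C_0 ≅ Z^5, C_1 ≅ Z^5.

The boundary map ∂_1: C_1 → C_0 is given by ∂[p,q] = [q] − [p].
The resulting 5×5 matrix has rank 4, and its Smith normal form has invariant factors (1,1,1,1).

From H_k ≅ ker(∂_k) / im(∂_{k+1}) we obtain:

  H_0: rank C_0 − rank ∂_1 = 5 − 4 = 1, and the invariant factors of ∂_1 are all 1, so H_0 ≅ Z.
  H_1: rank ker ∂_1 − rank ∂_2 = (5 − 4) − 0 = 1, and there is no ∂_2, so H_1 ≅ Z.

Hence the Betti numbers are b_0 = 1, b_1 = 1.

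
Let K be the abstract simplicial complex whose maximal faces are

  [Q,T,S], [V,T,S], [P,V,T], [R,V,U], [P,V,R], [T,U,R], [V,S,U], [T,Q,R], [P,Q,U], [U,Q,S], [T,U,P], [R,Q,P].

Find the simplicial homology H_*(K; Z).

H_0 = Z,  H_1 = Z/2,  H_2 = 0.

Take the total order P < Q < R < S < T < U < V on the vertex set. Then K (dimension 2) consists of the simplices:

  0-simplices (7): P, Q, R, S, T, U, V
  1-simplices (18): PQ, PR, PT, PU, PV, QR, QS, QT, QU, RT, RU, RV, ST, SU, SV, TU, TV, UV
  2-simplices (12): PQR, PQU, PRV, PTU, PTV, QRT, QST, QSU, RTU, RUV, STV, SUV

giving chain groups C_0 ≅ Z^7, C_1 ≅ Z^18, C_2 ≅ Z^12.

The boundary map ∂_1: C_1 → C_0 sends each edge [p,q] (with p < q) to q − p. For instance
  ∂SU = U − S.
This gives a 7×18 integer matrix of rank 6; reducing to Smith normal form yields diagonal entries (1,1,1,1,1,1).

∂_2: C_2 → C_1 maps a triangle to the signed sum of its edges. For instance
  ∂SUV = UV − SV + SU,
  ∂PRV = RV − PV + PR.
As a 18×12 matrix over Z this has rank 12, with invariant factors (1,1,1,1,1,1,1,1,1,1,1,2).

Reading off H_k = ker ∂_k / im ∂_{k+1}:

  H_0: rank C_0 − rank ∂_1 = 7 − 6 = 1, and the invariant factors of ∂_1 are all 1, so H_0 ≅ Z.
  H_1: rank ker ∂_1 − rank ∂_2 = (18 − 6) − 12 = 0, and ∂_2 has invariant factor 2 > 1, so H_1 ≅ Z/2.
  H_2: rank ker ∂_2 − rank ∂_3 = (12 − 12) − 0 = 0, and there is no ∂_3, so H_2 ≅ 0.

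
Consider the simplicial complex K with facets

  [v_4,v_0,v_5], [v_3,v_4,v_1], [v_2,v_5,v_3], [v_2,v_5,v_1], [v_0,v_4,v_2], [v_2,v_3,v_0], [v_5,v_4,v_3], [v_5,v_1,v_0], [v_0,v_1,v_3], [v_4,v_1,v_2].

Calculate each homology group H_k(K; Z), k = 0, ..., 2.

Take the total order v_0 < v_1 < v_2 < v_3 < v_4 < v_5 on the vertex set. Then K (dimension 2) consists of the simplices:

  0-simplices (6): [v_0], [v_1], [v_2], [v_3], [v_4], [v_5]
  1-simplices (15): (15 of them)
  2-simplices (10): [v_0,v_1,v_3], [v_0,v_1,v_5], [v_0,v_2,v_3], [v_0,v_2,v_4], [v_0,v_4,v_5], [v_1,v_2,v_4], [v_1,v_2,v_5], [v_1,v_3,v_4], [v_2,v_3,v_5], [v_3,v_4,v_5]

so the chain groups are C_0 ≅ Z^6, C_1 ≅ Z^15, C_2 ≅ Z^10.

∂_1: C_1 → C_0 is given by ∂[p,q] = [q] − [p].
The 6×15 boundary matrix has rank 5 and Smith normal form diag(1,1,1,1,1).

∂_2: C_2 → C_1 acts by ∂[p,q,r] = [q,r] − [p,r] + [p,q]. For instance
  ∂[v_0,v_1,v_5] = [v_1,v_5] − [v_0,v_5] + [v_0,v_1],
  ∂[v_3,v_4,v_5] = [v_4,v_5] − [v_3,v_5] + [v_3,v_4].
As a 15×10 matrix over Z this has rank 10, with invariant factors (1,1,1,1,1,1,1,1,1,2).

Computing H_k = (kernel of ∂_k) / (image of ∂_{k+1}):

  H_0: rank C_0 − rank ∂_1 = 6 − 5 = 1, and the invariant factors of ∂_1 are all 1, so H_0 = Z.
  H_1: rank ker ∂_1 − rank ∂_2 = (15 − 5) − 10 = 0, and ∂_2 has invariant factor 2 > 1, so H_1 = Z/2.
  H_2: rank ker ∂_2 − rank ∂_3 = (10 − 10) − 0 = 0, and there is no ∂_3, so H_2 = 0.

H_0 = Z,  H_1 = Z/2,  H_2 = 0.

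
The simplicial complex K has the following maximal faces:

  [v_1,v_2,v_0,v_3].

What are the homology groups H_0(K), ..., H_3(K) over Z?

Fix the vertex order v_0 < v_1 < v_2 < v_3 and write every simplex with vertices in increasing order. Then dim K = 3 and the simplices of K are:

  0-simplices (4): [v_0], [v_1], [v_2], [v_3]
  1-simplices (6): [v_0,v_1], [v_0,v_2], [v_0,v_3], [v_1,v_2], [v_1,v_3], [v_2,v_3]
  2-simplices (4): [v_0,v_1,v_2], [v_0,v_1,v_3], [v_0,v_2,v_3], [v_1,v_2,v_3]
  3-simplices (1): [v_0,v_1,v_2,v_3]

Hence C_0 ≅ Z^4, C_1 ≅ Z^6, C_2 ≅ Z^4, C_3 ≅ Z^1.

The boundary map ∂_1: C_1 → C_0 sends each edge [p,q] (with p < q) to q − p. For instance
  ∂[v_1,v_3] = [v_3] − [v_1].
The 4×6 boundary matrix has rank 3 and Smith normal form diag(1,1,1).

The boundary map ∂_2: C_2 → C_1 sends each 2-simplex [p,q,r] to [q,r] − [p,r] + [p,q]. For instance
  ∂[v_0,v_1,v_2] = [v_1,v_2] − [v_0,v_2] + [v_0,v_1],
  ∂[v_0,v_1,v_3] = [v_1,v_3] − [v_0,v_3] + [v_0,v_1].
The 6×4 boundary matrix has rank 3 and Smith normal form diag(1,1,1).

The boundary map ∂_3: C_3 → C_2 sends each 3-simplex σ to the alternating sum Σ_i (−1)^i (σ with its i-th vertex removed). For instance
  ∂[v_0,v_1,v_2,v_3] = [v_1,v_2,v_3] − [v_0,v_2,v_3] + [v_0,v_1,v_3] − [v_0,v_1,v_2].
As a 4×1 matrix over Z this has rank 1, with invariant factors (1).

Now H_k = ker ∂_k / im ∂_{k+1}, so:

  H_0: rank C_0 − rank ∂_1 = 4 − 3 = 1, and the invariant factors of ∂_1 are all 1, so H_0 ≅ Z.
  H_1: rank ker ∂_1 − rank ∂_2 = (6 − 3) − 3 = 0, and the invariant factors of ∂_2 are all 1, so H_1 ≅ 0.
  H_2: rank ker ∂_2 − rank ∂_3 = (4 − 3) − 1 = 0, and the invariant factors of ∂_3 are all 1, so H_2 ≅ 0.
  H_3: rank ker ∂_3 − rank ∂_4 = (1 − 1) − 0 = 0, and there is no ∂_4, so H_3 ≅ 0.

As a check, the Euler characteristic is 4 − 6 + 4 − 1 = 1, which agrees with 1 − 0 + 0 − 0 = 1.
(K is a triangulation of the 3-simplex.)

H_0 = Z,  H_1 = 0,  H_2 = 0,  H_3 = 0.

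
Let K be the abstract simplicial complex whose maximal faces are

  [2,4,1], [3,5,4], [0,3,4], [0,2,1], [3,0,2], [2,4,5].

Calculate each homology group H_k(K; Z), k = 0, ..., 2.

H_0 ≅ Z,  H_1 ≅ Z,  H_2 = 0.

K has 6 vertices, 12 edges, 6 triangles.
rank ∂_0 = 0, rank ∂_1 = 5 ⇒ b_0 = 6 − 0 − 5 = 1; all invariant factors of ∂_1 are 1 so no torsion. So H_0 = Z.
rank ∂_1 = 5, rank ∂_2 = 6 ⇒ b_1 = 12 − 5 − 6 = 1; all invariant factors of ∂_2 are 1 so no torsion. So H_1 = Z.
rank ∂_2 = 6, rank ∂_3 = 0 ⇒ b_2 = 6 − 6 − 0 = 0. So H_2 = 0.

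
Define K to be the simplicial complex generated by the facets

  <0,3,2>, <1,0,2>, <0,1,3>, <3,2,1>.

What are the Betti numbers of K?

Order the vertices as 0 < 1 < 2 < 3. Listing each simplex with vertices in this order, K has dimension 2 with simplices:

  0-simplices (4): [0], [1], [2], [3]
  1-simplices (6): [0,1], [0,2], [0,3], [1,2], [1,3], [2,3]
  2-simplices (4): [0,1,2], [0,1,3], [0,2,3], [1,2,3]

so the chain groups are C_0 ≅ Z^4, C_1 ≅ Z^6, C_2 ≅ Z^4.

Boundary ∂_1: C_1 → C_0 sends each edge [p,q] (with p < q) to q − p.
As a 4×6 matrix over Z this has rank 3, with invariant factors (1,1,1).

Boundary ∂_2: C_2 → C_1 acts by ∂[p,q,r] = [q,r] − [p,r] + [p,q]. For instance
  ∂[0,1,2] = [1,2] − [0,2] + [0,1],
  ∂[1,2,3] = [2,3] − [1,3] + [1,2].
The 6×4 boundary matrix has rank 3 and Smith normal form diag(1,1,1).

Reading off H_k = ker ∂_k / im ∂_{k+1}:

  H_0: rank C_0 − rank ∂_1 = 4 − 3 = 1, and the invariant factors of ∂_1 are all 1, so H_0 = Z.
  H_1: rank ker ∂_1 − rank ∂_2 = (6 − 3) − 3 = 0, and the invariant factors of ∂_2 are all 1, so H_1 = 0.
  H_2: rank ker ∂_2 − rank ∂_3 = (4 − 3) − 0 = 1, and there is no ∂_3, so H_2 = Z.

As a check, the Euler characteristic is 4 − 6 + 4 = 2, which agrees with 1 − 0 + 1 = 2.

Hence the Betti numbers are b_0 = 1, b_1 = 0, b_2 = 1.

b_0 = 1, b_1 = 0, b_2 = 1.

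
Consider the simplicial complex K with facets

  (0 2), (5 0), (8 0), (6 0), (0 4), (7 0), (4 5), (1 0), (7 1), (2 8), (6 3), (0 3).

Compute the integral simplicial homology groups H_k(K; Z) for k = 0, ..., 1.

Order the vertices as 0 < 1 < 2 < 3 < 4 < 5 < 6 < 7 < 8. Listing each simplex with vertices in this order, K has dimension 1 with simplices:

  0-simplices (9): [0], [1], [2], [3], [4], [5], [6], [7], [8]
  1-simplices (12): [0,1], [0,2], [0,3], [0,4], [0,5], [0,6], [0,7], [0,8], [1,7], [2,8], [3,6], [4,5]

Hence C_0 ≅ Z^9, C_1 ≅ Z^12.

Boundary ∂_1: C_1 → C_0 maps an edge to its endpoints' difference, ∂[p,q] = q − p. For instance
  ∂[4,5] = [5] − [4].
The resulting 9×12 matrix has rank 8, and its Smith normal form has invariant factors (1,1,1,1,1,1,1,1).

From H_k ≅ ker(∂_k) / im(∂_{k+1}) we obtain:

  H_0: rank C_0 − rank ∂_1 = 9 − 8 = 1, and the invariant factors of ∂_1 are all 1, so H_0 ≅ Z.
  H_1: rank ker ∂_1 − rank ∂_2 = (12 − 8) − 0 = 4, and there is no ∂_2, so H_1 ≅ Z^4.

As a check, the Euler characteristic is 9 − 12 = -3, which agrees with 1 − 4 = -3.
(K is a triangulation of a wedge of 4 circles.)

H_0 = Z,  H_1 = Z^4.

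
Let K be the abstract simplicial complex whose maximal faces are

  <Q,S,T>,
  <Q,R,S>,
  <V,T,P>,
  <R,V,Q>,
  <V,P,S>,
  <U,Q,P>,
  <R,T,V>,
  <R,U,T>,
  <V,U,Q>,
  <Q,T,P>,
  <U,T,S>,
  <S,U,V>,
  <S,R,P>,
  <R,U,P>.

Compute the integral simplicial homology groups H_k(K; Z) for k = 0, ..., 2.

H_0 = Z,  H_1 = Z^2,  H_2 = Z.

Order the vertices as P < Q < R < S < T < U < V. Listing each simplex with vertices in this order, K has dimension 2 with simplices:

  0-simplices (7): P, Q, R, S, T, U, V
  1-simplices (21): PQ, PR, PS, PT, PU, PV, QR, QS, QT, QU, QV, RS, RT, RU, RV, ST, SU, SV, TU, TV, UV
  2-simplices (14): PQT, PQU, PRS, PRU, PSV, PTV, QRS, QRV, QST, QUV, RTU, RTV, STU, SUV

so the chain groups are C_0 ≅ Z^7, C_1 ≅ Z^21, C_2 ≅ Z^14.

The boundary map ∂_1: C_1 → C_0 maps an edge to its endpoints' difference, ∂[p,q] = q − p. For instance
  ∂TV = V − T.
The resulting 7×21 matrix has rank 6, and its Smith normal form has invariant factors (1,1,1,1,1,1).

∂_2: C_2 → C_1 maps a triangle to the signed sum of its edges. For instance
  ∂STU = TU − SU + ST,
  ∂PSV = SV − PV + PS.
The resulting 21×14 matrix has rank 13, and its Smith normal form has invariant factors (1,1,1,1,1,1,1,1,1,1,1,1,1).

Now H_k = ker ∂_k / im ∂_{k+1}, so:

  H_0: rank C_0 − rank ∂_1 = 7 − 6 = 1, and the invariant factors of ∂_1 are all 1, so H_0 ≅ Z.
  H_1: rank ker ∂_1 − rank ∂_2 = (21 − 6) − 13 = 2, and the invariant factors of ∂_2 are all 1, so H_1 ≅ Z^2.
  H_2: rank ker ∂_2 − rank ∂_3 = (14 − 13) − 0 = 1, and there is no ∂_3, so H_2 ≅ Z.

As a check, the Euler characteristic is 7 − 21 + 14 = 0, which agrees with 1 − 2 + 1 = 0.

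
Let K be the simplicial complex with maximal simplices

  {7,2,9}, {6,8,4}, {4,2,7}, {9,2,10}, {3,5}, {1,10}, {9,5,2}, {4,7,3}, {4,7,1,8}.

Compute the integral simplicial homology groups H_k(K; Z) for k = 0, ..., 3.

H_0 = Z,  H_1 = Z^2,  H_2 = 0,  H_3 = 0.

Order the vertices as 1 < 2 < 3 < 4 < 5 < 6 < 7 < 8 < 9 < 10. Listing each simplex with vertices in this order, K has dimension 3 with simplices:

  0-simplices (10): [1], [2], [3], [4], [5], [6], [7], [8], [9], [10]
  1-simplices (20): [1,4], [1,7], [1,8], [1,10], [2,4], [2,5], [2,7], [2,9], [2,10], [3,4], [3,5], [3,7], [4,6], [4,7], [4,8], [5,9], [6,8], [7,8], [7,9], [9,10]
  2-simplices (10): [1,4,7], [1,4,8], [1,7,8], [2,4,7], [2,5,9], [2,7,9], [2,9,10], [3,4,7], [4,6,8], [4,7,8]
  3-simplices (1): [1,4,7,8]

giving chain groups C_0 ≅ Z^10, C_1 ≅ Z^20, C_2 ≅ Z^10, C_3 ≅ Z^1.

∂_1: C_1 → C_0 sends each edge [p,q] (with p < q) to q − p.
The 10×20 boundary matrix has rank 9 and Smith normal form diag(1,1,1,1,1,1,1,1,1).

∂_2: C_2 → C_1 acts by ∂[p,q,r] = [q,r] − [p,r] + [p,q]. For instance
  ∂[1,7,8] = [7,8] − [1,8] + [1,7],
  ∂[2,7,9] = [7,9] − [2,9] + [2,7].
The resulting 20×10 matrix has rank 9, and its Smith normal form has invariant factors (1,1,1,1,1,1,1,1,1).

Boundary ∂_3: C_3 → C_2 sends each 3-simplex σ to the alternating sum Σ_i (−1)^i (σ with its i-th vertex removed). For instance
  ∂[1,4,7,8] = [4,7,8] − [1,7,8] + [1,4,8] − [1,4,7].
This gives a 10×1 integer matrix of rank 1; reducing to Smith normal form yields diagonal entries (1).

Reading off H_k = ker ∂_k / im ∂_{k+1}:

  H_0: rank C_0 − rank ∂_1 = 10 − 9 = 1, and the invariant factors of ∂_1 are all 1, so H_0 = Z.
  H_1: rank ker ∂_1 − rank ∂_2 = (20 − 9) − 9 = 2, and the invariant factors of ∂_2 are all 1, so H_1 = Z^2.
  H_2: rank ker ∂_2 − rank ∂_3 = (10 − 9) − 1 = 0, and the invariant factors of ∂_3 are all 1, so H_2 = 0.
  H_3: rank ker ∂_3 − rank ∂_4 = (1 − 1) − 0 = 0, and there is no ∂_4, so H_3 = 0.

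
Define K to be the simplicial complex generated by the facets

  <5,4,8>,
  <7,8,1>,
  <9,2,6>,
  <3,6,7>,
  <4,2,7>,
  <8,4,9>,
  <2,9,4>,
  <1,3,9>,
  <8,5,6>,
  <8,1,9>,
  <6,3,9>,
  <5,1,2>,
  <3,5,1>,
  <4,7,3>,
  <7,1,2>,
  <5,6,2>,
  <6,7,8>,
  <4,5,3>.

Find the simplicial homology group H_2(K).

Take the total order 1 < 2 < 3 < 4 < 5 < 6 < 7 < 8 < 9 on the vertex set. Then K (dimension 2) consists of the simplices:

  0-simplices (9): [1], [2], [3], [4], [5], [6], [7], [8], [9]
  1-simplices (27): (27 of them)
  2-simplices (18): [1,2,5], [1,2,7], [1,3,5], [1,3,9], [1,7,8], [1,8,9], [2,4,7], [2,4,9], [2,5,6], [2,6,9], [3,4,5], [3,4,7], [3,6,7], [3,6,9], [4,5,8], [4,8,9], [5,6,8], [6,7,8]

giving chain groups C_0 ≅ Z^9, C_1 ≅ Z^27, C_2 ≅ Z^18.

Boundary ∂_1: C_1 → C_0 maps an edge to its endpoints' difference, ∂[p,q] = q − p.
The resulting 9×27 matrix has rank 8, and its Smith normal form has invariant factors (1,1,1,1,1,1,1,1).

∂_2: C_2 → C_1 maps a triangle to the signed sum of its edges. For instance
  ∂[4,8,9] = [8,9] − [4,9] + [4,8],
  ∂[1,3,5] = [3,5] − [1,5] + [1,3].
This gives a 27×18 integer matrix of rank 17; reducing to Smith normal form yields diagonal entries (1,1,1,1,1,1,1,1,1,1,1,1,1,1,1,1,1).

From H_k ≅ ker(∂_k) / im(∂_{k+1}) we obtain:

  H_2: rank ker ∂_2 − rank ∂_3 = (18 − 17) − 0 = 1, and there is no ∂_3, so H_2 = Z.

(K is a triangulation of the torus T^2.)

H_2 ≅ Z.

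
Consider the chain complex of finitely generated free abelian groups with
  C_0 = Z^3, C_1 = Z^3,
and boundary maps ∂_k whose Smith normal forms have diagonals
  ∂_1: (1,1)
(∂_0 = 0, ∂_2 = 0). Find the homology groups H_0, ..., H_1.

H_0: b_0 = 3 − 0 − 2 = 1; torsion from ∂_1 factors > 1: none. So H_0 ≅ Z.
H_1: b_1 = 3 − 2 − 0 = 1; torsion from ∂_2 factors > 1: none. So H_1 ≅ Z.

H_0 ≅ Z,  H_1 ≅ Z.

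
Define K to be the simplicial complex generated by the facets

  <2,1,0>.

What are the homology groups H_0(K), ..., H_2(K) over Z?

K has 3 vertices, 3 edges, 1 triangle.
rank ∂_0 = 0, rank ∂_1 = 2 ⇒ b_0 = 3 − 0 − 2 = 1; all invariant factors of ∂_1 are 1 so no torsion. So H_0 = Z.
rank ∂_1 = 2, rank ∂_2 = 1 ⇒ b_1 = 3 − 2 − 1 = 0; all invariant factors of ∂_2 are 1 so no torsion. So H_1 = 0.
rank ∂_2 = 1, rank ∂_3 = 0 ⇒ b_2 = 1 − 1 − 0 = 0. So H_2 = 0.

H_0 = Z,  H_1 = 0,  H_2 = 0.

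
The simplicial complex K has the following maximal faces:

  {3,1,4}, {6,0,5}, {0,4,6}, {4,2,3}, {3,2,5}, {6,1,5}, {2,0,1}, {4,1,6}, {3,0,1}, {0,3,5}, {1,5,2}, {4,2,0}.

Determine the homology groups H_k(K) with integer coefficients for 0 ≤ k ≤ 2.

H_0 = Z,  H_1 = Z/2,  H_2 = 0.

We work with the vertex ordering 0 < 1 < 2 < 3 < 4 < 5 < 6. The simplices of K, each written with vertices in increasing order, are:

  0-simplices (7): [0], [1], [2], [3], [4], [5], [6]
  1-simplices (18): [0,1], [0,2], [0,3], [0,4], [0,5], [0,6], [1,2], [1,3], [1,4], [1,5], [1,6], [2,3], [2,4], [2,5], [3,4], [3,5], [4,6], [5,6]
  2-simplices (12): [0,1,2], [0,1,3], [0,2,4], [0,3,5], [0,4,6], [0,5,6], [1,2,5], [1,3,4], [1,4,6], [1,5,6], [2,3,4], [2,3,5]

giving chain groups C_0 ≅ Z^7, C_1 ≅ Z^18, C_2 ≅ Z^12.

Boundary ∂_1: C_1 → C_0 is given by ∂[p,q] = [q] − [p]. For instance
  ∂[3,4] = [4] − [3].
As a 7×18 matrix over Z this has rank 6, with invariant factors (1,1,1,1,1,1).

The boundary map ∂_2: C_2 → C_1 sends each 2-simplex [p,q,r] to [q,r] − [p,r] + [p,q]. For instance
  ∂[0,1,2] = [1,2] − [0,2] + [0,1],
  ∂[0,4,6] = [4,6] − [0,6] + [0,4].
This gives a 18×12 integer matrix of rank 12; reducing to Smith normal form yields diagonal entries (1,1,1,1,1,1,1,1,1,1,1,2).

From H_k ≅ ker(∂_k) / im(∂_{k+1}) we obtain:

  H_0: rank C_0 − rank ∂_1 = 7 − 6 = 1, and the invariant factors of ∂_1 are all 1, so H_0 ≅ Z.
  H_1: rank ker ∂_1 − rank ∂_2 = (18 − 6) − 12 = 0, and ∂_2 has invariant factor 2 > 1, so H_1 ≅ Z/2.
  H_2: rank ker ∂_2 − rank ∂_3 = (12 − 12) − 0 = 0, and there is no ∂_3, so H_2 ≅ 0.

As a check, the Euler characteristic is 7 − 18 + 12 = 1, which agrees with 1 − 0 + 0 = 1.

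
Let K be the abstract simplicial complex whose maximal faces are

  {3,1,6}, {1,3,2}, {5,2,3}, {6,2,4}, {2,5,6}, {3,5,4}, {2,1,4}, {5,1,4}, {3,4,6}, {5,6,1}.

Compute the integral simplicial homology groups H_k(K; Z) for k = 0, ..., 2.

H_0 ≅ Z,  H_1 ≅ Z_2,  H_2 = 0.

Order the vertices as 1 < 2 < 3 < 4 < 5 < 6. Listing each simplex with vertices in this order, K has dimension 2 with simplices:

  0-simplices (6): [1], [2], [3], [4], [5], [6]
  1-simplices (15): [1,2], [1,3], [1,4], [1,5], [1,6], [2,3], [2,4], [2,5], [2,6], [3,4], [3,5], [3,6], [4,5], [4,6], [5,6]
  2-simplices (10): [1,2,3], [1,2,4], [1,3,6], [1,4,5], [1,5,6], [2,3,5], [2,4,6], [2,5,6], [3,4,5], [3,4,6]

so the chain groups are C_0 ≅ Z^6, C_1 ≅ Z^15, C_2 ≅ Z^10.

The boundary map ∂_1: C_1 → C_0 maps an edge to its endpoints' difference, ∂[p,q] = q − p.
The resulting 6×15 matrix has rank 5, and its Smith normal form has invariant factors (1,1,1,1,1).

Boundary ∂_2: C_2 → C_1 maps a triangle to the signed sum of its edges. For instance
  ∂[1,5,6] = [5,6] − [1,6] + [1,5],
  ∂[3,4,5] = [4,5] − [3,5] + [3,4].
This gives a 15×10 integer matrix of rank 10; reducing to Smith normal form yields diagonal entries (1,1,1,1,1,1,1,1,1,2).

Now H_k = ker ∂_k / im ∂_{k+1}, so:

  H_0: rank C_0 − rank ∂_1 = 6 − 5 = 1, and the invariant factors of ∂_1 are all 1, so H_0 = Z.
  H_1: rank ker ∂_1 − rank ∂_2 = (15 − 5) − 10 = 0, and ∂_2 has invariant factor 2 > 1, so H_1 = Z_2.
  H_2: rank ker ∂_2 − rank ∂_3 = (10 − 10) − 0 = 0, and there is no ∂_3, so H_2 = 0.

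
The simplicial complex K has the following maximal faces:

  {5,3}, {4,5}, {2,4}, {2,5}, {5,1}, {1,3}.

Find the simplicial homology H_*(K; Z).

H_0 ≅ Z,  H_1 ≅ Z^2.

K has 5 vertices, 6 edges.
rank ∂_0 = 0, rank ∂_1 = 4 ⇒ b_0 = 5 − 0 − 4 = 1; all invariant factors of ∂_1 are 1 so no torsion. So H_0 = Z.
rank ∂_1 = 4, rank ∂_2 = 0 ⇒ b_1 = 6 − 4 − 0 = 2. So H_1 = Z^2.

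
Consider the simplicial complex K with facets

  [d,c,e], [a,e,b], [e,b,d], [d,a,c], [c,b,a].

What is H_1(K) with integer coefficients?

Order the vertices as a < b < c < d < e. Listing each simplex with vertices in this order, K has dimension 2 with simplices:

  0-simplices (5): a, b, c, d, e
  1-simplices (10): ab, ac, ad, ae, bc, bd, be, cd, ce, de
  2-simplices (5): abc, abe, acd, bde, cde

Hence C_0 ≅ Z^5, C_1 ≅ Z^10, C_2 ≅ Z^5.

∂_1: C_1 → C_0 maps an edge to its endpoints' difference, ∂[p,q] = q − p. For instance
  ∂ab = b − a.
This gives a 5×10 integer matrix of rank 4; reducing to Smith normal form yields diagonal entries (1,1,1,1).

Boundary ∂_2: C_2 → C_1 sends each 2-simplex [p,q,r] to [q,r] − [p,r] + [p,q]. For instance
  ∂abc = bc − ac + ab,
  ∂abe = be − ae + ab.
As a 10×5 matrix over Z this has rank 5, with invariant factors (1,1,1,1,1).

Reading off H_k = ker ∂_k / im ∂_{k+1}:

  H_1: rank ker ∂_1 − rank ∂_2 = (10 − 4) − 5 = 1, and the invariant factors of ∂_2 are all 1, so H_1 ≅ Z.

H_1 ≅ Z.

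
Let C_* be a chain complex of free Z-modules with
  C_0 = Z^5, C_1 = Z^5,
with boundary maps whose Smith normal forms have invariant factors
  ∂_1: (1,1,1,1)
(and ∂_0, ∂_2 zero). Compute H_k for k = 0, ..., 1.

H_0: b_0 = 5 − 0 − 4 = 1; torsion from ∂_1 factors > 1: none. So H_0 = Z.
H_1: b_1 = 5 − 4 − 0 = 1; torsion from ∂_2 factors > 1: none. So H_1 = Z.

H_0 = Z,  H_1 = Z.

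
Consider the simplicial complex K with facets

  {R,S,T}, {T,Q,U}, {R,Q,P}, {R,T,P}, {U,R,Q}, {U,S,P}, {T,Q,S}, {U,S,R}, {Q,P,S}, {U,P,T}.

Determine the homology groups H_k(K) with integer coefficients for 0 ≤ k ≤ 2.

Take the total order P < Q < R < S < T < U on the vertex set. Then K (dimension 2) consists of the simplices:

  0-simplices (6): P, Q, R, S, T, U
  1-simplices (15): PQ, PR, PS, PT, PU, QR, QS, QT, QU, RS, RT, RU, ST, SU, TU
  2-simplices (10): PQR, PQS, PRT, PSU, PTU, QRU, QST, QTU, RST, RSU

Hence C_0 ≅ Z^6, C_1 ≅ Z^15, C_2 ≅ Z^10.

The boundary map ∂_1: C_1 → C_0 is given by ∂[p,q] = [q] − [p]. For instance
  ∂RU = U − R.
The resulting 6×15 matrix has rank 5, and its Smith normal form has invariant factors (1,1,1,1,1).

∂_2: C_2 → C_1 sends each 2-simplex [p,q,r] to [q,r] − [p,r] + [p,q]. For instance
  ∂PSU = SU − PU + PS,
  ∂QST = ST − QT + QS.
As a 15×10 matrix over Z this has rank 10, with invariant factors (1,1,1,1,1,1,1,1,1,2).

Now H_k = ker ∂_k / im ∂_{k+1}, so:

  H_0: rank C_0 − rank ∂_1 = 6 − 5 = 1, and the invariant factors of ∂_1 are all 1, so H_0 ≅ Z.
  H_1: rank ker ∂_1 − rank ∂_2 = (15 − 5) − 10 = 0, and ∂_2 has invariant factor 2 > 1, so H_1 ≅ Z/2.
  H_2: rank ker ∂_2 − rank ∂_3 = (10 − 10) − 0 = 0, and there is no ∂_3, so H_2 ≅ 0.

(K is a triangulation of the real projective plane RP^2.)

H_0 = Z,  H_1 = Z/2,  H_2 = 0.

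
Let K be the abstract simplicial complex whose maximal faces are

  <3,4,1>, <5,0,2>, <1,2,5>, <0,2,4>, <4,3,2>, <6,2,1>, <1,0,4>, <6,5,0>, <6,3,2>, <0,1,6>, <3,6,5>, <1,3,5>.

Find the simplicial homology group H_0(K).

H_0 = Z.

K has 7 vertices, 18 edges, 12 triangles.
rank ∂_0 = 0, rank ∂_1 = 6 ⇒ b_0 = 7 − 0 − 6 = 1; all invariant factors of ∂_1 are 1 so no torsion. So H_0 ≅ Z.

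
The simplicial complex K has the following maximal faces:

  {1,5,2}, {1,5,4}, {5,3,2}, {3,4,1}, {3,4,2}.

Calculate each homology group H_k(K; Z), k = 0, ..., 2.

K has 5 vertices, 10 edges, 5 triangles.
rank ∂_0 = 0, rank ∂_1 = 4 ⇒ b_0 = 5 − 0 − 4 = 1; all invariant factors of ∂_1 are 1 so no torsion. So H_0 ≅ Z.
rank ∂_1 = 4, rank ∂_2 = 5 ⇒ b_1 = 10 − 4 − 5 = 1; all invariant factors of ∂_2 are 1 so no torsion. So H_1 ≅ Z.
rank ∂_2 = 5, rank ∂_3 = 0 ⇒ b_2 = 5 − 5 − 0 = 0. So H_2 ≅ 0.

H_0 = Z,  H_1 = Z,  H_2 = 0.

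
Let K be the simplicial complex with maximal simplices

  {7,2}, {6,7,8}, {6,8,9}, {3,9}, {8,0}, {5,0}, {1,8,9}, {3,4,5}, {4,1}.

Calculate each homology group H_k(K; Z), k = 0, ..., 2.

H_0 ≅ Z,  H_1 ≅ Z^2,  H_2 = 0.

Take the total order 0 < 1 < 2 < 3 < 4 < 5 < 6 < 7 < 8 < 9 on the vertex set. Then K (dimension 2) consists of the simplices:

  0-simplices (10): [0], [1], [2], [3], [4], [5], [6], [7], [8], [9]
  1-simplices (15): [0,5], [0,8], [1,4], [1,8], [1,9], [2,7], [3,4], [3,5], [3,9], [4,5], [6,7], [6,8], [6,9], [7,8], [8,9]
  2-simplices (4): [1,8,9], [3,4,5], [6,7,8], [6,8,9]

so the chain groups are C_0 ≅ Z^10, C_1 ≅ Z^15, C_2 ≅ Z^4.

∂_1: C_1 → C_0 sends each edge [p,q] (with p < q) to q − p.
The 10×15 boundary matrix has rank 9 and Smith normal form diag(1,1,1,1,1,1,1,1,1).

∂_2: C_2 → C_1 maps a triangle to the signed sum of its edges. For instance
  ∂[1,8,9] = [8,9] − [1,9] + [1,8],
  ∂[6,8,9] = [8,9] − [6,9] + [6,8].
The resulting 15×4 matrix has rank 4, and its Smith normal form has invariant factors (1,1,1,1).

Computing H_k = (kernel of ∂_k) / (image of ∂_{k+1}):

  H_0: rank C_0 − rank ∂_1 = 10 − 9 = 1, and the invariant factors of ∂_1 are all 1, so H_0 ≅ Z.
  H_1: rank ker ∂_1 − rank ∂_2 = (15 − 9) − 4 = 2, and the invariant factors of ∂_2 are all 1, so H_1 ≅ Z^2.
  H_2: rank ker ∂_2 − rank ∂_3 = (4 − 4) − 0 = 0, and there is no ∂_3, so H_2 ≅ 0.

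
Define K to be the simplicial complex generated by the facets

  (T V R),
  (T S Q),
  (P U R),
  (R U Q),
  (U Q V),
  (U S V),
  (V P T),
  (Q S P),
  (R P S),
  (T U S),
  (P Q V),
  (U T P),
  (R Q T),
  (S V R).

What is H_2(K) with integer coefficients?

Take the total order P < Q < R < S < T < U < V on the vertex set. Then K (dimension 2) consists of the simplices:

  0-simplices (7): P, Q, R, S, T, U, V
  1-simplices (21): PQ, PR, PS, PT, PU, PV, QR, QS, QT, QU, QV, RS, RT, RU, RV, ST, SU, SV, TU, TV, UV
  2-simplices (14): PQS, PQV, PRS, PRU, PTU, PTV, QRT, QRU, QST, QUV, RSV, RTV, STU, SUV

giving chain groups C_0 ≅ Z^7, C_1 ≅ Z^21, C_2 ≅ Z^14.

Boundary ∂_1: C_1 → C_0 sends each edge [p,q] (with p < q) to q − p.
The 7×21 boundary matrix has rank 6 and Smith normal form diag(1,1,1,1,1,1).

∂_2: C_2 → C_1 maps a triangle to the signed sum of its edges. For instance
  ∂PQS = QS − PS + PQ,
  ∂RTV = TV − RV + RT.
As a 21×14 matrix over Z this has rank 13, with invariant factors (1,1,1,1,1,1,1,1,1,1,1,1,1).

Reading off H_k = ker ∂_k / im ∂_{k+1}:

  H_2: rank ker ∂_2 − rank ∂_3 = (14 − 13) − 0 = 1, and there is no ∂_3, so H_2 = Z.

H_2 = Z.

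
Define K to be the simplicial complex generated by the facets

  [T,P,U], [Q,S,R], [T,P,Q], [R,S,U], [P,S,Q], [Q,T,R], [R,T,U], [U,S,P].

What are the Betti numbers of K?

b_0 = 1, b_1 = 0, b_2 = 1.

Fix the vertex order P < Q < R < S < T < U and write every simplex with vertices in increasing order. Then dim K = 2 and the simplices of K are:

  0-simplices (6): P, Q, R, S, T, U
  1-simplices (12): PQ, PS, PT, PU, QR, QS, QT, RS, RT, RU, SU, TU
  2-simplices (8): PQS, PQT, PSU, PTU, QRS, QRT, RSU, RTU

giving chain groups C_0 ≅ Z^6, C_1 ≅ Z^12, C_2 ≅ Z^8.

∂_1: C_1 → C_0 sends each edge [p,q] (with p < q) to q − p. For instance
  ∂RT = T − R.
This gives a 6×12 integer matrix of rank 5; reducing to Smith normal form yields diagonal entries (1,1,1,1,1).

∂_2: C_2 → C_1 acts by ∂[p,q,r] = [q,r] − [p,r] + [p,q]. For instance
  ∂PQS = QS − PS + PQ,
  ∂PTU = TU − PU + PT.
As a 12×8 matrix over Z this has rank 7, with invariant factors (1,1,1,1,1,1,1).

Now H_k = ker ∂_k / im ∂_{k+1}, so:

  H_0: rank C_0 − rank ∂_1 = 6 − 5 = 1, and the invariant factors of ∂_1 are all 1, so H_0 = Z.
  H_1: rank ker ∂_1 − rank ∂_2 = (12 − 5) − 7 = 0, and the invariant factors of ∂_2 are all 1, so H_1 = 0.
  H_2: rank ker ∂_2 − rank ∂_3 = (8 − 7) − 0 = 1, and there is no ∂_3, so H_2 = Z.

Hence the Betti numbers are b_0 = 1, b_1 = 0, b_2 = 1.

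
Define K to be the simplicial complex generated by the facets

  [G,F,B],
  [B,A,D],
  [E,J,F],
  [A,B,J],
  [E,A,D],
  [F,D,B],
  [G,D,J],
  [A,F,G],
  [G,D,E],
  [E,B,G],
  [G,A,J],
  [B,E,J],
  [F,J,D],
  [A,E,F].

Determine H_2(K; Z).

H_2 ≅ Z.

Take the total order A < B < D < E < F < G < J on the vertex set. Then K (dimension 2) consists of the simplices:

  0-simplices (7): A, B, D, E, F, G, J
  1-simplices (21): AB, AD, AE, AF, AG, AJ, BD, BE, BF, BG, BJ, DE, DF, DG, DJ, EF, EG, EJ, FG, FJ, GJ
  2-simplices (14): ABD, ABJ, ADE, AEF, AFG, AGJ, BDF, BEG, BEJ, BFG, DEG, DFJ, DGJ, EFJ

so the chain groups are C_0 ≅ Z^7, C_1 ≅ Z^21, C_2 ≅ Z^14.

The boundary map ∂_1: C_1 → C_0 maps an edge to its endpoints' difference, ∂[p,q] = q − p. For instance
  ∂AG = G − A.
This gives a 7×21 integer matrix of rank 6; reducing to Smith normal form yields diagonal entries (1,1,1,1,1,1).

∂_2: C_2 → C_1 acts by ∂[p,q,r] = [q,r] − [p,r] + [p,q]. For instance
  ∂BEJ = EJ − BJ + BE,
  ∂AFG = FG − AG + AF.
The resulting 21×14 matrix has rank 13, and its Smith normal form has invariant factors (1,1,1,1,1,1,1,1,1,1,1,1,1).

Reading off H_k = ker ∂_k / im ∂_{k+1}:

  H_2: rank ker ∂_2 − rank ∂_3 = (14 − 13) − 0 = 1, and there is no ∂_3, so H_2 ≅ Z.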